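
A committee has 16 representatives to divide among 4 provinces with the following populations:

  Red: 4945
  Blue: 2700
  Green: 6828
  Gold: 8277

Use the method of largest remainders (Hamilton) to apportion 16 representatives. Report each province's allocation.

The standard divisor is 22750/16 ≈ 1421.875.
Standard quotas: Red 3.4778, Blue 1.8989, Green 4.8021, Gold 5.8212.
Lower quotas: Red 3, Blue 1, Green 4, Gold 5 (sum 13, leaving 3 seats).
Remainders in descending order: Blue 0.8989, Gold 0.8212, Green 0.8021, Red 0.4778.
The surplus seats go to Blue, Gold, Green.

Red 3, Blue 2, Green 5, Gold 6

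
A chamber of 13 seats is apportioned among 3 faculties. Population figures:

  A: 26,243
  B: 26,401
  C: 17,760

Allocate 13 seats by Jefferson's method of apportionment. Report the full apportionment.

A: 5, B: 5, C: 3

Standard divisor 70404/13 ≈ 5415.692; standard quotas: A 4.846, B 4.875, C 3.279.
Rounding down gives 4, 4, 3 = 11 seats, so the divisor must be adjusted.
With modified divisor 4800: modified quotas A 5.467, B 5.500, C 3.700.
Rounding down: A 5, B 5, C 3 (total 13).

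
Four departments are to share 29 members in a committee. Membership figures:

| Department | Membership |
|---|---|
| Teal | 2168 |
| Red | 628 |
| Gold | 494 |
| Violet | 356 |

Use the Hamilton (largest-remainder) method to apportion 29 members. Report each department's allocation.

Total 3646; standard divisor 3646/29 ≈ 125.724.
Standard quotas: Teal 17.244, Red 4.995, Gold 3.929, Violet 2.832.
Lower quotas: Teal 17, Red 4, Gold 3, Violet 2 (sum 26, leaving 3 seats).
Remainders in descending order: Red 0.995, Gold 0.929, Violet 0.832, Teal 0.244.
The surplus seats go to Red, Gold, Violet.

Teal 17, Red 5, Gold 4, Violet 3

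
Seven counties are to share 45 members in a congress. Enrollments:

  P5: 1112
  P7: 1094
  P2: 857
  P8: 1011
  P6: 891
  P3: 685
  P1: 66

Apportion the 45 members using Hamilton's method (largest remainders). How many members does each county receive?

Standard divisor: 5716 ÷ 45 ≈ 127.022.
Standard quotas: P5 8.754, P7 8.613, P2 6.747, P8 7.959, P6 7.015, P3 5.393, P1 0.520.
Lower quotas: P5 8, P7 8, P2 6, P8 7, P6 7, P3 5, P1 0 (sum 41, leaving 4 seats).
Remainders in descending order: P8 0.959, P5 0.754, P2 0.747, P7 0.613, P1 0.520, P3 0.393, P6 0.015.
Largest remainders: P8, P5, P2, P7 receive the extra seats.

P5 9; P7 9; P2 7; P8 8; P6 7; P3 5; P1 0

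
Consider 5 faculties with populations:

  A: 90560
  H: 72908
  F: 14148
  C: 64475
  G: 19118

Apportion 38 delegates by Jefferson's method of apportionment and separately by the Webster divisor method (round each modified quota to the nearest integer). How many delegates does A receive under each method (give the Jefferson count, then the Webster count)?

14 and 13

Jefferson: A 14, H 11, F 2, C 9, G 2.
Webster: A 13, H 11, F 2, C 9, G 3.
A gets 14 under Jefferson and 13 under Webster.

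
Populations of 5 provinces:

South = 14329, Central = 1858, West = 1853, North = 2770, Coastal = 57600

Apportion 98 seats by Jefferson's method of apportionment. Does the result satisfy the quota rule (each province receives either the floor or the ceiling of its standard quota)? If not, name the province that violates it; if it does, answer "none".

Standard quotas: South 17.909, Central 2.322, West 2.316, North 3.462, Coastal 71.991.
Jefferson allocation: South 18, Central 2, West 2, North 3, Coastal 73.
Coastal has quota 71.991 (lower 71, upper 72) but receives 73 — outside the quota interval.

Coastal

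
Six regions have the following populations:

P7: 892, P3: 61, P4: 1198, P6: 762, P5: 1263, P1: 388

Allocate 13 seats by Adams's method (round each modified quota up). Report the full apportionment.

Standard divisor 4564/13 ≈ 351.077; standard quotas: P7 2.541, P3 0.174, P4 3.412, P6 2.170, P5 3.598, P1 1.105.
Rounding up gives 3, 1, 4, 3, 4, 2 = 17 seats, so the divisor must be adjusted.
With modified divisor 430: modified quotas P7 2.074, P3 0.142, P4 2.786, P6 1.772, P5 2.937, P1 0.902.
Rounding up: P7 3, P3 1, P4 3, P6 2, P5 3, P1 1 (total 13).

P7 3, P3 1, P4 3, P6 2, P5 3, P1 1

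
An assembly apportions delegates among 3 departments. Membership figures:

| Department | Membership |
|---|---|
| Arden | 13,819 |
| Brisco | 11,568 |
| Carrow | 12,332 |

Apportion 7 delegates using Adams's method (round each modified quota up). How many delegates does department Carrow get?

2

Standard divisor 37719/7 ≈ 5388.429; standard quotas: Arden 2.565, Brisco 2.147, Carrow 2.289.
Rounding up gives 3, 3, 3 = 9 seats, so the divisor must be adjusted.
With modified divisor 6500: modified quotas Arden 2.126, Brisco 1.780, Carrow 1.897.
Rounding up: Arden 3, Brisco 2, Carrow 2 (total 7).
Carrow receives 2.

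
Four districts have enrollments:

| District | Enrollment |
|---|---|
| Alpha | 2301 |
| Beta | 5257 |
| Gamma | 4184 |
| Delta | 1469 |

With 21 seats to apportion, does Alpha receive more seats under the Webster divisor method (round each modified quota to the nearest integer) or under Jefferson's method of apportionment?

Webster

Webster: Alpha 4, Beta 8, Gamma 7, Delta 2.
Jefferson: Alpha 3, Beta 9, Gamma 7, Delta 2.
Alpha gets 4 under Webster and 3 under Jefferson.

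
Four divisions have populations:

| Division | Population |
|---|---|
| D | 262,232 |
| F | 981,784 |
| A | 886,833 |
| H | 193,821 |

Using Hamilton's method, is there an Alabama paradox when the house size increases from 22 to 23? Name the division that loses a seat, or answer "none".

D

At 22 seats: D 3, F 9, A 8, H 2.
At 23 seats: D 2, F 10, A 9, H 2.
D drops from 3 to 2.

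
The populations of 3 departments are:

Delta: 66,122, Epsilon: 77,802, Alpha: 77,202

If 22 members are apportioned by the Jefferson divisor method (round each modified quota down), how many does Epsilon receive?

8

Standard divisor 221126/22 ≈ 10051.182; standard quotas: Delta 6.579, Epsilon 7.741, Alpha 7.681.
Rounding down gives 6, 7, 7 = 20 seats, so the divisor must be adjusted.
With modified divisor 9500: modified quotas Delta 6.960, Epsilon 8.190, Alpha 8.127.
Rounding down: Delta 6, Epsilon 8, Alpha 8 (total 22).
Epsilon receives 8.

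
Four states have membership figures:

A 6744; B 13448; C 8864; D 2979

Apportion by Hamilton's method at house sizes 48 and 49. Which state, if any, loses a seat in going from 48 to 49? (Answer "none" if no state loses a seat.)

D

At 48 seats: A 10, B 20, C 13, D 5.
At 49 seats: A 10, B 21, C 14, D 4.
D drops from 5 to 4.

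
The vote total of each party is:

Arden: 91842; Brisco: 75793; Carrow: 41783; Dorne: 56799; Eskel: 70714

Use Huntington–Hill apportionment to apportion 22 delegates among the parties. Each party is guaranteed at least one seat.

Arden 6, Brisco 5, Carrow 3, Dorne 4, Eskel 4

With divisor 16104: modified quotas Arden 5.703, Brisco 4.706, Carrow 2.595, Dorne 3.527, Eskel 4.391.
Geometric-mean thresholds: Arden √(5·6)=5.477, Brisco √(4·5)=4.472, Carrow √(2·3)=2.449, Dorne √(3·4)=3.464, Eskel √(4·5)=4.472.
Each quota rounded against its threshold gives Arden 6, Brisco 5, Carrow 3, Dorne 4, Eskel 4 (total 22).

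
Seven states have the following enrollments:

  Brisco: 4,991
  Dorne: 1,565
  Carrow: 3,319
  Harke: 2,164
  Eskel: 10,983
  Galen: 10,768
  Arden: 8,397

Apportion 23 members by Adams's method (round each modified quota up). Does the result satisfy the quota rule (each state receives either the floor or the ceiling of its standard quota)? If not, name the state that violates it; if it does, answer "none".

Standard quotas: Brisco 2.721, Dorne 0.853, Carrow 1.809, Harke 1.180, Eskel 5.988, Galen 5.871, Arden 4.578.
Adams allocation: Brisco 3, Dorne 1, Carrow 2, Harke 2, Eskel 6, Galen 5, Arden 4.
Every allocation lies between the lower and upper quota.

none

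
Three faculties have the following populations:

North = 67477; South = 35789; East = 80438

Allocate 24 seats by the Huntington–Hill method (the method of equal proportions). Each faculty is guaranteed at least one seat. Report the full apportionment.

With divisor 7811: modified quotas North 8.639, South 4.582, East 10.298.
Geometric-mean thresholds: North √(8·9)=8.485, South √(4·5)=4.472, East √(10·11)=10.488.
Each quota rounded against its threshold gives North 9, South 5, East 10 (total 24).

North: 9, South: 5, East: 10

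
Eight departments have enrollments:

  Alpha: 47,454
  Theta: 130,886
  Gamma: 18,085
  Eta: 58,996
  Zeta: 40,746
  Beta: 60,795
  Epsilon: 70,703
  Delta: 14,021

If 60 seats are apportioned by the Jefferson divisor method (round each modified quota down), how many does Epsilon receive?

Standard divisor 441686/60 ≈ 7361.433; standard quotas: Alpha 6.446, Theta 17.780, Gamma 2.457, Eta 8.014, Zeta 5.535, Beta 8.259, Epsilon 9.605, Delta 1.905.
Rounding down gives 6, 17, 2, 8, 5, 8, 9, 1 = 56 seats, so the divisor must be adjusted.
With modified divisor 6840: modified quotas Alpha 6.938, Theta 19.135, Gamma 2.644, Eta 8.625, Zeta 5.957, Beta 8.888, Epsilon 10.337, Delta 2.050.
Rounding down: Alpha 6, Theta 19, Gamma 2, Eta 8, Zeta 5, Beta 8, Epsilon 10, Delta 2 (total 60).
Epsilon receives 10.

10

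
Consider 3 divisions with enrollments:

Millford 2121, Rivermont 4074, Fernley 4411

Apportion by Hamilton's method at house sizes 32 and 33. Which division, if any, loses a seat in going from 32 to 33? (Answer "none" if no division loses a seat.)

Millford

At 32 seats: Millford 7, Rivermont 12, Fernley 13.
At 33 seats: Millford 6, Rivermont 13, Fernley 14.
Millford drops from 7 to 6.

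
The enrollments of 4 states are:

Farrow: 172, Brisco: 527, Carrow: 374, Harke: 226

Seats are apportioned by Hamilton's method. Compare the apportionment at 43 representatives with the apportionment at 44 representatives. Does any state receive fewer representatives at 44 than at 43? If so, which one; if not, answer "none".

At 43 seats: Farrow 6, Brisco 17, Carrow 12, Harke 8.
At 44 seats: Farrow 6, Brisco 18, Carrow 13, Harke 7.
Harke drops from 8 to 7.

Harke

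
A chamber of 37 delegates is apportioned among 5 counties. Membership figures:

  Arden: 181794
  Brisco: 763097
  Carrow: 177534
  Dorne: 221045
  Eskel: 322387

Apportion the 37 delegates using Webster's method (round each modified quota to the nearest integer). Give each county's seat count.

Arden: 4, Brisco: 17, Carrow: 4, Dorne: 5, Eskel: 7

Standard divisor 1665857/37 ≈ 45023.162; standard quotas: Arden 4.038, Brisco 16.949, Carrow 3.943, Dorne 4.910, Eskel 7.160.
Rounding to the nearest integer gives Arden 4, Brisco 17, Carrow 4, Dorne 5, Eskel 7 — total 37, matching the house size, so no adjustment is needed.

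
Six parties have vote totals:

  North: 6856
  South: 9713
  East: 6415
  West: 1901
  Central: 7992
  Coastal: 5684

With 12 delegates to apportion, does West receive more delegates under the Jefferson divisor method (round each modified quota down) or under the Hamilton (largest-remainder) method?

Hamilton

Jefferson: North 2, South 3, East 2, West 0, Central 3, Coastal 2.
Hamilton: North 2, South 3, East 2, West 1, Central 2, Coastal 2.
West gets 0 under Jefferson and 1 under Hamilton.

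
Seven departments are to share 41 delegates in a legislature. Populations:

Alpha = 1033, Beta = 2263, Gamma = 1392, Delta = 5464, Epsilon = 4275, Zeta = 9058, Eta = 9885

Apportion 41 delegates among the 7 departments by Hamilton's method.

The standard divisor is 33370/41 ≈ 813.902.
Standard quotas: Alpha 1.2692, Beta 2.7804, Gamma 1.7103, Delta 6.7133, Epsilon 5.2525, Zeta 11.1291, Eta 12.1452.
Lower quotas: Alpha 1, Beta 2, Gamma 1, Delta 6, Epsilon 5, Zeta 11, Eta 12 (sum 38, leaving 3 seats).
Remainders in descending order: Beta 0.7804, Delta 0.7133, Gamma 0.7103, Alpha 0.2692, Epsilon 0.2525, Eta 0.1452, Zeta 0.1291.
Largest remainders: Beta, Delta, Gamma receive the extra seats.

Alpha 1; Beta 3; Gamma 2; Delta 7; Epsilon 5; Zeta 11; Eta 12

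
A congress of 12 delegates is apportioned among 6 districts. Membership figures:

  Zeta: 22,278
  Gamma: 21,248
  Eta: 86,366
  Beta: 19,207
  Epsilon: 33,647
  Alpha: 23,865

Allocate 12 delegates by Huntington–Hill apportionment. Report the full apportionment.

With divisor 16322: modified quotas Zeta 1.365, Gamma 1.302, Eta 5.291, Beta 1.177, Epsilon 2.061, Alpha 1.462.
Geometric-mean thresholds: Zeta √(1·2)=1.414, Gamma √(1·2)=1.414, Eta √(5·6)=5.477, Beta √(1·2)=1.414, Epsilon √(2·3)=2.449, Alpha √(1·2)=1.414.
Each quota rounded against its threshold gives Zeta 1, Gamma 1, Eta 5, Beta 1, Epsilon 2, Alpha 2 (total 12).

Zeta=1; Gamma=1; Eta=5; Beta=1; Epsilon=2; Alpha=2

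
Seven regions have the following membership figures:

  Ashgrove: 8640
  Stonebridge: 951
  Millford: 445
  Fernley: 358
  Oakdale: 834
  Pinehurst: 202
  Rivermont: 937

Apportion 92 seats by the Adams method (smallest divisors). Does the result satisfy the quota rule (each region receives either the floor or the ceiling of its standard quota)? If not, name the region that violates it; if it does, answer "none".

Ashgrove

Standard quotas: Ashgrove 64.274, Stonebridge 7.075, Millford 3.310, Fernley 2.663, Oakdale 6.204, Pinehurst 1.503, Rivermont 6.970.
Adams allocation: Ashgrove 63, Stonebridge 7, Millford 4, Fernley 3, Oakdale 6, Pinehurst 2, Rivermont 7.
Ashgrove has quota 64.274 (lower 64, upper 65) but receives 63 — outside the quota interval.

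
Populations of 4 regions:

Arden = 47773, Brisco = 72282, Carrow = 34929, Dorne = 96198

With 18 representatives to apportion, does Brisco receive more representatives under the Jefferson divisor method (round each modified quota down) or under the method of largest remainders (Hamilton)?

Jefferson: Arden 3, Brisco 6, Carrow 2, Dorne 7.
Hamilton: Arden 3, Brisco 5, Carrow 3, Dorne 7.
Brisco gets 6 under Jefferson and 5 under Hamilton.

Jefferson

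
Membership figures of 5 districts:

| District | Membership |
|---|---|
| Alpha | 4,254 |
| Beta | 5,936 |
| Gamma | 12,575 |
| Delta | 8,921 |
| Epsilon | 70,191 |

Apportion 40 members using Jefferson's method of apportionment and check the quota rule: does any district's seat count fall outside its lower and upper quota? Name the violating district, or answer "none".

Standard quotas: Alpha 1.670, Beta 2.331, Gamma 4.937, Delta 3.503, Epsilon 27.559.
Jefferson allocation: Alpha 1, Beta 2, Gamma 5, Delta 3, Epsilon 29.
Epsilon has quota 27.559 (lower 27, upper 28) but receives 29 — outside the quota interval.

Epsilon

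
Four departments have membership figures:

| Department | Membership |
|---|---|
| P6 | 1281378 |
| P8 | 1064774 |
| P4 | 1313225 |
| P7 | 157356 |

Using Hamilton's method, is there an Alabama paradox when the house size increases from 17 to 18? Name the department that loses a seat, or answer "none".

none

At 17 seats: P6 6, P8 5, P4 6, P7 0.
At 18 seats: P6 6, P8 5, P4 6, P7 1.
No department's allocation decreased.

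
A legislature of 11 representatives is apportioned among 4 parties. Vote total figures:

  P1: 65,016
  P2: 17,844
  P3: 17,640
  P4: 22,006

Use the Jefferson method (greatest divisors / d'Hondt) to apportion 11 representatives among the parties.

Standard divisor 122506/11 ≈ 11136.909; standard quotas: P1 5.838, P2 1.602, P3 1.584, P4 1.976.
Rounding down gives 5, 1, 1, 1 = 8 seats, so the divisor must be adjusted.
With modified divisor 9100: modified quotas P1 7.145, P2 1.961, P3 1.938, P4 2.418.
Rounding down: P1 7, P2 1, P3 1, P4 2 (total 11).

P1 7, P2 1, P3 1, P4 2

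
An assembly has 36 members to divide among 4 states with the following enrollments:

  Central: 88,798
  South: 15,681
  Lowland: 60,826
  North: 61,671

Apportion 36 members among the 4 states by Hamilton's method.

Central 14, South 2, Lowland 10, North 10

Total 226976; standard divisor 226976/36 ≈ 6304.889.
Standard quotas: Central 14.0840, South 2.4871, Lowland 9.6474, North 9.7815.
Lower quotas: Central 14, South 2, Lowland 9, North 9 (sum 34, leaving 2 seats).
Remainders in descending order: North 0.7815, Lowland 0.6474, South 0.4871, Central 0.0840.
Largest remainders: North, Lowland receive the extra seats.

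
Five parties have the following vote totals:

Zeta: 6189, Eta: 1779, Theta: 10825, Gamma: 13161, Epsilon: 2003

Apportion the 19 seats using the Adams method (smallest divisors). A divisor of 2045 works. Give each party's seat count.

With modified divisor 2045: modified quotas Zeta 3.026, Eta 0.870, Theta 5.293, Gamma 6.436, Epsilon 0.979.
Rounding up: Zeta 4, Eta 1, Theta 6, Gamma 7, Epsilon 1 (total 19).

Zeta: 4; Eta: 1; Theta: 6; Gamma: 7; Epsilon: 1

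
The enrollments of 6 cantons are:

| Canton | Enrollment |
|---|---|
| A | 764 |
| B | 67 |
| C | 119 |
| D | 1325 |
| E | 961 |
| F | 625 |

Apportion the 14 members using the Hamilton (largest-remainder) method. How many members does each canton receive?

A=3, B=0, C=0, D=5, E=4, F=2

The standard divisor is 3861/14 ≈ 275.786.
Standard quotas: A 2.770, B 0.243, C 0.431, D 4.804, E 3.485, F 2.266.
Lower quotas: A 2, B 0, C 0, D 4, E 3, F 2 (sum 11, leaving 3 seats).
Remainders in descending order: D 0.804, A 0.770, E 0.485, C 0.431, F 0.266, B 0.243.
The surplus seats go to D, A, E.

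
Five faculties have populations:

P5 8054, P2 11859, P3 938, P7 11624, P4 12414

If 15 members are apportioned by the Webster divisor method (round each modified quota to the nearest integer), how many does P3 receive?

Standard divisor 44889/15 ≈ 2992.6; standard quotas: P5 2.691, P2 3.963, P3 0.313, P7 3.884, P4 4.148.
Rounding to the nearest integer gives P5 3, P2 4, P3 0, P7 4, P4 4 — total 15, matching the house size, so no adjustment is needed.
P3 receives 0.

0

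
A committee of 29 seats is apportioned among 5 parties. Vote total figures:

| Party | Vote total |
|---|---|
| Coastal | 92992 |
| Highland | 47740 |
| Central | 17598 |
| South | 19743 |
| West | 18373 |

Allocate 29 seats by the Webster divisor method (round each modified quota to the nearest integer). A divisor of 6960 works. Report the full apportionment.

With modified divisor 6960: modified quotas Coastal 13.361, Highland 6.859, Central 2.528, South 2.837, West 2.640.
Rounding to the nearest integer: Coastal 13, Highland 7, Central 3, South 3, West 3 (total 29).

Coastal 13, Highland 7, Central 3, South 3, West 3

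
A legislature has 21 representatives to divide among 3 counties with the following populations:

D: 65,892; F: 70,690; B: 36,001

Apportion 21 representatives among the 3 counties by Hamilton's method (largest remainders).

D 8; F 9; B 4

Standard divisor: 172583 ÷ 21 ≈ 8218.238.
Standard quotas: D 8.0178, F 8.6016, B 4.3806.
Lower quotas: D 8, F 8, B 4 (sum 20, leaving 1 seat).
Remainders in descending order: F 0.6016, B 0.3806, D 0.0178.
The surplus seat goes to F.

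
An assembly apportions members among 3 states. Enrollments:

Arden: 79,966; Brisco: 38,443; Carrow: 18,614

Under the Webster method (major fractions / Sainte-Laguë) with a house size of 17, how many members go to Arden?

Standard divisor 137023/17 ≈ 8060.176; standard quotas: Arden 9.921, Brisco 4.769, Carrow 2.309.
Rounding to the nearest integer gives Arden 10, Brisco 5, Carrow 2 — total 17, matching the house size, so no adjustment is needed.
Arden receives 10.

10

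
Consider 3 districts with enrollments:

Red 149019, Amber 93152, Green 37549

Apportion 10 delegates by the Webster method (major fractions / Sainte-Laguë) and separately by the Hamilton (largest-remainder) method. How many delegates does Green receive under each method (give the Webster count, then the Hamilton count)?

1 and 2

Webster: Red 6, Amber 3, Green 1.
Hamilton: Red 5, Amber 3, Green 2.
Green gets 1 under Webster and 2 under Hamilton.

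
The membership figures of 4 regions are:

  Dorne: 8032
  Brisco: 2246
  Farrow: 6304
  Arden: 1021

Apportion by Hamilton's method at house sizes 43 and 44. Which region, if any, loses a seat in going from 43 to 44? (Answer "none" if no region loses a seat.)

Arden

At 43 seats: Dorne 20, Brisco 5, Farrow 15, Arden 3.
At 44 seats: Dorne 20, Brisco 6, Farrow 16, Arden 2.
Arden drops from 3 to 2.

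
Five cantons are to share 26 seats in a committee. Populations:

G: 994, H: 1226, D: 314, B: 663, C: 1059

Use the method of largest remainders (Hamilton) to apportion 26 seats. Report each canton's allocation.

G: 6, H: 8, D: 2, B: 4, C: 6

Standard divisor: 4256 ÷ 26 ≈ 163.692.
Standard quotas: G 6.072, H 7.490, D 1.918, B 4.050, C 6.469.
Lower quotas: G 6, H 7, D 1, B 4, C 6 (sum 24, leaving 2 seats).
Remainders in descending order: D 0.918, H 0.490, C 0.469, G 0.072, B 0.050.
Largest remainders: D, H receive the extra seats.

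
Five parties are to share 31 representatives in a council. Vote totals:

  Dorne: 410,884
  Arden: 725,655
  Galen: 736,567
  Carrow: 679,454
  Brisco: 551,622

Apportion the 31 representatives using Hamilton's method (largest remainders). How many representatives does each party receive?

Dorne=4, Arden=7, Galen=7, Carrow=7, Brisco=6

Total 3104182; standard divisor 3104182/31 ≈ 100134.903.
Standard quotas: Dorne 4.1033, Arden 7.2468, Galen 7.3557, Carrow 6.7854, Brisco 5.5088.
Lower quotas: Dorne 4, Arden 7, Galen 7, Carrow 6, Brisco 5 (sum 29, leaving 2 seats).
Remainders in descending order: Carrow 0.7854, Brisco 0.5088, Galen 0.3557, Arden 0.2468, Dorne 0.1033.
Largest remainders: Carrow, Brisco receive the extra seats.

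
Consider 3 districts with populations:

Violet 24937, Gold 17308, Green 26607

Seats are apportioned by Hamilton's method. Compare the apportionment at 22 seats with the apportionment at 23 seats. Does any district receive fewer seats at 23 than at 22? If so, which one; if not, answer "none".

At 22 seats: Violet 8, Gold 6, Green 8.
At 23 seats: Violet 8, Gold 6, Green 9.
No district's allocation decreased.

none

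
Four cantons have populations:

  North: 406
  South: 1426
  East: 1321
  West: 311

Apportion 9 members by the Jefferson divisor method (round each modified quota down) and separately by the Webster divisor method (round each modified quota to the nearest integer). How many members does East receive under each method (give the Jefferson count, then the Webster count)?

4 and 3

Jefferson: North 1, South 4, East 4, West 0.
Webster: North 1, South 4, East 3, West 1.
East gets 4 under Jefferson and 3 under Webster.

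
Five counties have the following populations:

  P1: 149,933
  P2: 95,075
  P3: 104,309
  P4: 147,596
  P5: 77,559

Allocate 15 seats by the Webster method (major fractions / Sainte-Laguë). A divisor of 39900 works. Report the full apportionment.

With modified divisor 39900: modified quotas P1 3.758, P2 2.383, P3 2.614, P4 3.699, P5 1.944.
Rounding to the nearest integer: P1 4, P2 2, P3 3, P4 4, P5 2 (total 15).

P1: 4; P2: 2; P3: 3; P4: 4; P5: 2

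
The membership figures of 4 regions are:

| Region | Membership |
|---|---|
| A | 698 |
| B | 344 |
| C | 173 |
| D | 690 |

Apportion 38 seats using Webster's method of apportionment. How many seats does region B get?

Standard divisor 1905/38 ≈ 50.132; standard quotas: A 13.923, B 6.862, C 3.451, D 13.764.
Rounding to the nearest integer gives A 14, B 7, C 3, D 14 — total 38, matching the house size, so no adjustment is needed.
B receives 7.

7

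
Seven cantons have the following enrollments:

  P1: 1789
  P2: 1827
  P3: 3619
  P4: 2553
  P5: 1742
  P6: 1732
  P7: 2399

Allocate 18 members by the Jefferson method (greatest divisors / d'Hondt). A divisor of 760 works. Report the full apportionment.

P1 2; P2 2; P3 4; P4 3; P5 2; P6 2; P7 3

With modified divisor 760: modified quotas P1 2.354, P2 2.404, P3 4.762, P4 3.359, P5 2.292, P6 2.279, P7 3.157.
Rounding down: P1 2, P2 2, P3 4, P4 3, P5 2, P6 2, P7 3 (total 18).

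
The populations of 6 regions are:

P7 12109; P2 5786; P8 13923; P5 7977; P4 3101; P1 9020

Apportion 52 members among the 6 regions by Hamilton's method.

Standard divisor: 51916 ÷ 52 ≈ 998.385.
Standard quotas: P7 12.1286, P2 5.7954, P8 13.9455, P5 7.9899, P4 3.1060, P1 9.0346.
Lower quotas: P7 12, P2 5, P8 13, P5 7, P4 3, P1 9 (sum 49, leaving 3 seats).
Remainders in descending order: P5 0.9899, P8 0.9455, P2 0.7954, P7 0.1286, P4 0.1060, P1 0.0346.
Largest remainders: P5, P8, P2 receive the extra seats.

P7=12, P2=6, P8=14, P5=8, P4=3, P1=9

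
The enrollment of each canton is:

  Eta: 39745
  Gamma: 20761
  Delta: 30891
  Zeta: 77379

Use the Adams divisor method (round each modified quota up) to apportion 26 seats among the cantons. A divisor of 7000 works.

With modified divisor 7000: modified quotas Eta 5.678, Gamma 2.966, Delta 4.413, Zeta 11.054.
Rounding up: Eta 6, Gamma 3, Delta 5, Zeta 12 (total 26).

Eta=6, Gamma=3, Delta=5, Zeta=12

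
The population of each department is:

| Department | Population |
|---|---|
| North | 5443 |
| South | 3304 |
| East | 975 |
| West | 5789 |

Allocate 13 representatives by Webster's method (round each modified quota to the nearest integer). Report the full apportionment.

Standard divisor 15511/13 ≈ 1193.154; standard quotas: North 4.562, South 2.769, East 0.817, West 4.852.
Rounding to the nearest integer gives 5, 3, 1, 5 = 14 seats, so the divisor must be adjusted.
With modified divisor 1250: modified quotas North 4.354, South 2.643, East 0.780, West 4.631.
Rounding to the nearest integer: North 4, South 3, East 1, West 5 (total 13).

North 4, South 3, East 1, West 5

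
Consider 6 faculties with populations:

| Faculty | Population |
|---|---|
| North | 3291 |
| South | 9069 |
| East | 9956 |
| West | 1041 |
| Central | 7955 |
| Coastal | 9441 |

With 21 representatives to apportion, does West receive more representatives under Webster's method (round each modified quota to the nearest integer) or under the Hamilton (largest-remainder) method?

Webster: North 2, South 4, East 5, West 1, Central 4, Coastal 5.
Hamilton: North 2, South 5, East 5, West 0, Central 4, Coastal 5.
West gets 1 under Webster and 0 under Hamilton.

Webster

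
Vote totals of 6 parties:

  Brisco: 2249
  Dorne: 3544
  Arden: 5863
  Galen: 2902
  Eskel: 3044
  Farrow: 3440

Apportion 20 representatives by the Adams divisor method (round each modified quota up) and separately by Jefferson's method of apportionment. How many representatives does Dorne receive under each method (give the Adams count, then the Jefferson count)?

4 and 3

Adams: Brisco 2, Dorne 4, Arden 5, Galen 3, Eskel 3, Farrow 3.
Jefferson: Brisco 2, Dorne 3, Arden 6, Galen 3, Eskel 3, Farrow 3.
Dorne gets 4 under Adams and 3 under Jefferson.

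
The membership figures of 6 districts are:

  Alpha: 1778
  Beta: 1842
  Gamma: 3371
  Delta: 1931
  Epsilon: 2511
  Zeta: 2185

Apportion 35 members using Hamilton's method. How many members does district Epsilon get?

Standard divisor: 13618 ÷ 35 ≈ 389.086.
Standard quotas: Alpha 4.570, Beta 4.734, Gamma 8.664, Delta 4.963, Epsilon 6.454, Zeta 5.616.
Lower quotas: Alpha 4, Beta 4, Gamma 8, Delta 4, Epsilon 6, Zeta 5 (sum 31, leaving 4 seats).
Remainders in descending order: Delta 0.963, Beta 0.734, Gamma 0.664, Zeta 0.616, Alpha 0.570, Epsilon 0.454.
The surplus seats go to Delta, Beta, Gamma, Zeta.
Epsilon receives 6.

6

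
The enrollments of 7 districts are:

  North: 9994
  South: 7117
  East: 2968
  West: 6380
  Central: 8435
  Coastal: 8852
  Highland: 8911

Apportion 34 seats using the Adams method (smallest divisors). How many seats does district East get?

2

Standard divisor 52657/34 ≈ 1548.735; standard quotas: North 6.453, South 4.595, East 1.916, West 4.119, Central 5.446, Coastal 5.716, Highland 5.754.
Rounding up gives 7, 5, 2, 5, 6, 6, 6 = 37 seats, so the divisor must be adjusted.
With modified divisor 1700: modified quotas North 5.879, South 4.186, East 1.746, West 3.753, Central 4.962, Coastal 5.207, Highland 5.242.
Rounding up: North 6, South 5, East 2, West 4, Central 5, Coastal 6, Highland 6 (total 34).
East receives 2.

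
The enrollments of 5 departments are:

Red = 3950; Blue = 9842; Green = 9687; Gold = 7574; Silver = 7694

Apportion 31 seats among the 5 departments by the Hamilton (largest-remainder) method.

Red 3, Blue 8, Green 8, Gold 6, Silver 6

The standard divisor is 38747/31 ≈ 1249.903.
Standard quotas: Red 3.1602, Blue 7.8742, Green 7.7502, Gold 6.0597, Silver 6.1557.
Lower quotas: Red 3, Blue 7, Green 7, Gold 6, Silver 6 (sum 29, leaving 2 seats).
Remainders in descending order: Blue 0.8742, Green 0.7502, Red 0.1602, Silver 0.1557, Gold 0.0597.
Largest remainders: Blue, Green receive the extra seats.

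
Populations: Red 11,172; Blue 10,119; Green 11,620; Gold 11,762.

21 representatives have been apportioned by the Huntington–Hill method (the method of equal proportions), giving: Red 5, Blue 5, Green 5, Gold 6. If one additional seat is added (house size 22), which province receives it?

Green

Priority for the next seat is population ÷ (√(s·(s+1))).
Priorities: Red 2039.719, Blue 1847.468, Green 2121.512, Gold 1814.916.
Highest priority: Green.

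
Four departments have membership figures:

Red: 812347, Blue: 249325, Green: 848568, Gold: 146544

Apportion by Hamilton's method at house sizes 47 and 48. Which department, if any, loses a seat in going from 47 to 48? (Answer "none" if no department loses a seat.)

At 47 seats: Red 19, Blue 6, Green 19, Gold 3.
At 48 seats: Red 19, Blue 6, Green 20, Gold 3.
No department's allocation decreased.

none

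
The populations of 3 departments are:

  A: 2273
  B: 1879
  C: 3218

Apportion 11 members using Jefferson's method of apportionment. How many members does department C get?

Standard divisor 7370/11 ≈ 670; standard quotas: A 3.393, B 2.804, C 4.803.
Rounding down gives 3, 2, 4 = 9 seats, so the divisor must be adjusted.
With modified divisor 600: modified quotas A 3.788, B 3.132, C 5.363.
Rounding down: A 3, B 3, C 5 (total 11).
C receives 5.

5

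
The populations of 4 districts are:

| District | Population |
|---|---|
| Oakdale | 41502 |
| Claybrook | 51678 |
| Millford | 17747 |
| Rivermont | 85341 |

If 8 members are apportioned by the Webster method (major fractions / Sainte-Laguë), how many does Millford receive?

Standard divisor 196268/8 ≈ 24533.5; standard quotas: Oakdale 1.692, Claybrook 2.106, Millford 0.723, Rivermont 3.479.
Rounding to the nearest integer gives Oakdale 2, Claybrook 2, Millford 1, Rivermont 3 — total 8, matching the house size, so no adjustment is needed.
Millford receives 1.

1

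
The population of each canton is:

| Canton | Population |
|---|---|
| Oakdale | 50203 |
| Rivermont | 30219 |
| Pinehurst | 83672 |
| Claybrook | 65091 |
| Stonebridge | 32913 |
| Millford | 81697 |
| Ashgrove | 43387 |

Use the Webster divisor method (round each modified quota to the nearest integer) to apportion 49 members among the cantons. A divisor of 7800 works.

Oakdale 6; Rivermont 4; Pinehurst 11; Claybrook 8; Stonebridge 4; Millford 10; Ashgrove 6

With modified divisor 7800: modified quotas Oakdale 6.436, Rivermont 3.874, Pinehurst 10.727, Claybrook 8.345, Stonebridge 4.220, Millford 10.474, Ashgrove 5.562.
Rounding to the nearest integer: Oakdale 6, Rivermont 4, Pinehurst 11, Claybrook 8, Stonebridge 4, Millford 10, Ashgrove 6 (total 49).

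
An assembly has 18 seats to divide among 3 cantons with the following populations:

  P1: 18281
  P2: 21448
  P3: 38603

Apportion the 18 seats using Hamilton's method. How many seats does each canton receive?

Total 78332; standard divisor 78332/18 ≈ 4351.778.
Standard quotas: P1 4.2008, P2 4.9286, P3 8.8706.
Lower quotas: P1 4, P2 4, P3 8 (sum 16, leaving 2 seats).
Remainders in descending order: P2 0.9286, P3 0.8706, P1 0.2008.
Largest remainders: P2, P3 receive the extra seats.

P1=4; P2=5; P3=9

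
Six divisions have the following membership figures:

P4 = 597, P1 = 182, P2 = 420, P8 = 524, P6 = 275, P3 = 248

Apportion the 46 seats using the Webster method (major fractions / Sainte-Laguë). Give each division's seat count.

P4 12; P1 4; P2 8; P8 11; P6 6; P3 5

Standard divisor 2246/46 ≈ 48.826; standard quotas: P4 12.227, P1 3.728, P2 8.602, P8 10.732, P6 5.632, P3 5.079.
Rounding to the nearest integer gives 12, 4, 9, 11, 6, 5 = 47 seats, so the divisor must be adjusted.
With modified divisor 49.7: modified quotas P4 12.012, P1 3.662, P2 8.451, P8 10.543, P6 5.533, P3 4.990.
Rounding to the nearest integer: P4 12, P1 4, P2 8, P8 11, P6 6, P3 5 (total 46).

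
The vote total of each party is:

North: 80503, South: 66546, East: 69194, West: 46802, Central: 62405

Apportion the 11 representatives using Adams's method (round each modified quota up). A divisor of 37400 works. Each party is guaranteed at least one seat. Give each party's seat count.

North 3, South 2, East 2, West 2, Central 2

With modified divisor 37400: modified quotas North 2.152, South 1.779, East 1.850, West 1.251, Central 1.669.
Rounding up: North 3, South 2, East 2, West 2, Central 2 (total 11).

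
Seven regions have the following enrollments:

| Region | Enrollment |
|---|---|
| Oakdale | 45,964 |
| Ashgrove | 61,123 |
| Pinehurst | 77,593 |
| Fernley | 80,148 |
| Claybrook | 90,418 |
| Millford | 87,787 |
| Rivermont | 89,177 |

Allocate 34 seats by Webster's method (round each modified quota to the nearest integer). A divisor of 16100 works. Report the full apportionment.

With modified divisor 16100: modified quotas Oakdale 2.855, Ashgrove 3.796, Pinehurst 4.819, Fernley 4.978, Claybrook 5.616, Millford 5.453, Rivermont 5.539.
Rounding to the nearest integer: Oakdale 3, Ashgrove 4, Pinehurst 5, Fernley 5, Claybrook 6, Millford 5, Rivermont 6 (total 34).

Oakdale: 3, Ashgrove: 4, Pinehurst: 5, Fernley: 5, Claybrook: 6, Millford: 5, Rivermont: 6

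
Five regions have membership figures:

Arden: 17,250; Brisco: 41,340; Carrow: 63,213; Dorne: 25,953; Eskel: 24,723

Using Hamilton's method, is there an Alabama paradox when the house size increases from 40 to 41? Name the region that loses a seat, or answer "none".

none

At 40 seats: Arden 4, Brisco 9, Carrow 15, Dorne 6, Eskel 6.
At 41 seats: Arden 4, Brisco 10, Carrow 15, Dorne 6, Eskel 6.
No region's allocation decreased.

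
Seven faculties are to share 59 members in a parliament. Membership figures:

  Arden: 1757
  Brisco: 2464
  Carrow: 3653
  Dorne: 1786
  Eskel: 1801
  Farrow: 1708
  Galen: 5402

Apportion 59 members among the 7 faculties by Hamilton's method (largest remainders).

Arden 5, Brisco 8, Carrow 12, Dorne 6, Eskel 6, Farrow 5, Galen 17

The standard divisor is 18571/59 ≈ 314.763.
Standard quotas: Arden 5.5820, Brisco 7.8281, Carrow 11.6056, Dorne 5.6741, Eskel 5.7218, Farrow 5.4263, Galen 17.1621.
Lower quotas: Arden 5, Brisco 7, Carrow 11, Dorne 5, Eskel 5, Farrow 5, Galen 17 (sum 55, leaving 4 seats).
Remainders in descending order: Brisco 0.8281, Eskel 0.7218, Dorne 0.6741, Carrow 0.6056, Arden 0.5820, Farrow 0.4263, Galen 0.1621.
The surplus seats go to Brisco, Eskel, Dorne, Carrow.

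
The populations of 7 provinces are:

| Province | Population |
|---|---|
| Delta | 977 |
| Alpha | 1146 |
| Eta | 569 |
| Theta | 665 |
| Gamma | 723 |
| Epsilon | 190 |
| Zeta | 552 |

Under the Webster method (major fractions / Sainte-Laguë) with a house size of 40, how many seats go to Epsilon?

Standard divisor 4822/40 ≈ 120.55; standard quotas: Delta 8.105, Alpha 9.506, Eta 4.720, Theta 5.516, Gamma 5.998, Epsilon 1.576, Zeta 4.579.
Rounding to the nearest integer gives 8, 10, 5, 6, 6, 2, 5 = 42 seats, so the divisor must be adjusted.
With modified divisor 122: modified quotas Delta 8.008, Alpha 9.393, Eta 4.664, Theta 5.451, Gamma 5.926, Epsilon 1.557, Zeta 4.525.
Rounding to the nearest integer: Delta 8, Alpha 9, Eta 5, Theta 5, Gamma 6, Epsilon 2, Zeta 5 (total 40).
Epsilon receives 2.

2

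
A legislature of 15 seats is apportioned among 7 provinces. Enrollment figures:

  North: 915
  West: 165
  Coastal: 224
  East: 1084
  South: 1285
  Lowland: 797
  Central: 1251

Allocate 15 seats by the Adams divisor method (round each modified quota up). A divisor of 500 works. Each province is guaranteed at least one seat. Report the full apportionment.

North=2; West=1; Coastal=1; East=3; South=3; Lowland=2; Central=3

With modified divisor 500: modified quotas North 1.830, West 0.330, Coastal 0.448, East 2.168, South 2.570, Lowland 1.594, Central 2.502.
Rounding up: North 2, West 1, Coastal 1, East 3, South 3, Lowland 2, Central 3 (total 15).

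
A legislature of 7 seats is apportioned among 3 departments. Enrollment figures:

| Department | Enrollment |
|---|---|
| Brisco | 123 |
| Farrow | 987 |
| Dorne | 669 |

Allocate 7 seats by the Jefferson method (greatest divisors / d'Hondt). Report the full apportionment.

Brisco 0; Farrow 4; Dorne 3

Standard divisor 1779/7 ≈ 254.143; standard quotas: Brisco 0.484, Farrow 3.884, Dorne 2.632.
Rounding down gives 0, 3, 2 = 5 seats, so the divisor must be adjusted.
With modified divisor 200: modified quotas Brisco 0.615, Farrow 4.935, Dorne 3.345.
Rounding down: Brisco 0, Farrow 4, Dorne 3 (total 7).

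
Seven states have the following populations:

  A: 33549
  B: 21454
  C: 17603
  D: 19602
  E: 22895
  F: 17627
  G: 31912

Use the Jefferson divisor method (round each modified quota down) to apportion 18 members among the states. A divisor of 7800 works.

With modified divisor 7800: modified quotas A 4.301, B 2.751, C 2.257, D 2.513, E 2.935, F 2.260, G 4.091.
Rounding down: A 4, B 2, C 2, D 2, E 2, F 2, G 4 (total 18).

A 4, B 2, C 2, D 2, E 2, F 2, G 4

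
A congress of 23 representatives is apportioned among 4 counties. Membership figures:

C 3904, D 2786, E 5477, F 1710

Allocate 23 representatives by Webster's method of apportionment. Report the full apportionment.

Standard divisor 13877/23 ≈ 603.348; standard quotas: C 6.471, D 4.618, E 9.078, F 2.834.
Rounding to the nearest integer gives C 6, D 5, E 9, F 3 — total 23, matching the house size, so no adjustment is needed.

C 6, D 5, E 9, F 3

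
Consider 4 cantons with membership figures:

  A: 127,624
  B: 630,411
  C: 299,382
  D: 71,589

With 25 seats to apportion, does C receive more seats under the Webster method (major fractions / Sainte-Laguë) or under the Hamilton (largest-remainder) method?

Webster: A 3, B 14, C 6, D 2.
Hamilton: A 3, B 14, C 7, D 1.
C gets 6 under Webster and 7 under Hamilton.

Hamilton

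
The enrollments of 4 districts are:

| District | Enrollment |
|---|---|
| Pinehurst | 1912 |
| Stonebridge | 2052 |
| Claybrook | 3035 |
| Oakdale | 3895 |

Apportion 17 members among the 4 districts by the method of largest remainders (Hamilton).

Pinehurst=3, Stonebridge=3, Claybrook=5, Oakdale=6

The standard divisor is 10894/17 ≈ 640.824.
Standard quotas: Pinehurst 2.984, Stonebridge 3.202, Claybrook 4.736, Oakdale 6.078.
Lower quotas: Pinehurst 2, Stonebridge 3, Claybrook 4, Oakdale 6 (sum 15, leaving 2 seats).
Remainders in descending order: Pinehurst 0.984, Claybrook 0.736, Stonebridge 0.202, Oakdale 0.078.
The surplus seats go to Pinehurst, Claybrook.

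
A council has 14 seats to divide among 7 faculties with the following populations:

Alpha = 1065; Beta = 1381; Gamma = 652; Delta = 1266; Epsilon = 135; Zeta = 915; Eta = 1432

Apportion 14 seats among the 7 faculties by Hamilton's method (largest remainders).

Alpha 2; Beta 3; Gamma 1; Delta 3; Epsilon 0; Zeta 2; Eta 3

Standard divisor: 6846 ÷ 14 = 489.
Standard quotas: Alpha 2.178, Beta 2.824, Gamma 1.333, Delta 2.589, Epsilon 0.276, Zeta 1.871, Eta 2.928.
Lower quotas: Alpha 2, Beta 2, Gamma 1, Delta 2, Epsilon 0, Zeta 1, Eta 2 (sum 10, leaving 4 seats).
Remainders in descending order: Eta 0.928, Zeta 0.871, Beta 0.824, Delta 0.589, Gamma 0.333, Epsilon 0.276, Alpha 0.178.
The surplus seats go to Eta, Zeta, Beta, Delta.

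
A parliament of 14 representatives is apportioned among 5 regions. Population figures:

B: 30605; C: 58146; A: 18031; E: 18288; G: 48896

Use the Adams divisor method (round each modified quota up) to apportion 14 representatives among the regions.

B=2, C=4, A=2, E=2, G=4

Standard divisor 173966/14 ≈ 12426.143; standard quotas: B 2.463, C 4.679, A 1.451, E 1.472, G 3.935.
Rounding up gives 3, 5, 2, 2, 4 = 16 seats, so the divisor must be adjusted.
With modified divisor 15800: modified quotas B 1.937, C 3.680, A 1.141, E 1.157, G 3.095.
Rounding up: B 2, C 4, A 2, E 2, G 4 (total 14).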